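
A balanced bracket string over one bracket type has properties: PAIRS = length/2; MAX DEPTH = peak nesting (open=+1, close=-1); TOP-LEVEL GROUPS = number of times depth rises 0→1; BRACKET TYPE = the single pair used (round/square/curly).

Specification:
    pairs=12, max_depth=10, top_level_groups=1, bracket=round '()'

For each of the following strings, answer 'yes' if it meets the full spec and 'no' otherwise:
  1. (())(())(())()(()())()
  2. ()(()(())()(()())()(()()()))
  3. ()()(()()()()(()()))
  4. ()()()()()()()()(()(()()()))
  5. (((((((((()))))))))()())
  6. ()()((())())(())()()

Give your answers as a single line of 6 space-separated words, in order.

Answer: no no no no yes no

Derivation:
String 1 '(())(())(())()(()())()': depth seq [1 2 1 0 1 2 1 0 1 2 1 0 1 0 1 2 1 2 1 0 1 0]
  -> pairs=11 depth=2 groups=6 -> no
String 2 '()(()(())()(()())()(()()()))': depth seq [1 0 1 2 1 2 3 2 1 2 1 2 3 2 3 2 1 2 1 2 3 2 3 2 3 2 1 0]
  -> pairs=14 depth=3 groups=2 -> no
String 3 '()()(()()()()(()()))': depth seq [1 0 1 0 1 2 1 2 1 2 1 2 1 2 3 2 3 2 1 0]
  -> pairs=10 depth=3 groups=3 -> no
String 4 '()()()()()()()()(()(()()()))': depth seq [1 0 1 0 1 0 1 0 1 0 1 0 1 0 1 0 1 2 1 2 3 2 3 2 3 2 1 0]
  -> pairs=14 depth=3 groups=9 -> no
String 5 '(((((((((()))))))))()())': depth seq [1 2 3 4 5 6 7 8 9 10 9 8 7 6 5 4 3 2 1 2 1 2 1 0]
  -> pairs=12 depth=10 groups=1 -> yes
String 6 '()()((())())(())()()': depth seq [1 0 1 0 1 2 3 2 1 2 1 0 1 2 1 0 1 0 1 0]
  -> pairs=10 depth=3 groups=6 -> no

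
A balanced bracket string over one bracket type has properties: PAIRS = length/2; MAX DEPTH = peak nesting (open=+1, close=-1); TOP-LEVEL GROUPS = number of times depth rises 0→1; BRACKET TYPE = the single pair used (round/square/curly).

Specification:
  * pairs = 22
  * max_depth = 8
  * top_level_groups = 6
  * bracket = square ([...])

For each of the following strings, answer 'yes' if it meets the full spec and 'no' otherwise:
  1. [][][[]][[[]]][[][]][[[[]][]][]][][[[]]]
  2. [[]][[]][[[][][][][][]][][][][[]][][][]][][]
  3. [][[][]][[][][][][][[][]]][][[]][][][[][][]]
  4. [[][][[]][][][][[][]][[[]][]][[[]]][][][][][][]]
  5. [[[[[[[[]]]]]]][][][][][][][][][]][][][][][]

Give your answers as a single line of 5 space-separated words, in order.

Answer: no no no no yes

Derivation:
String 1 '[][][[]][[[]]][[][]][[[[]][]][]][][[[]]]': depth seq [1 0 1 0 1 2 1 0 1 2 3 2 1 0 1 2 1 2 1 0 1 2 3 4 3 2 3 2 1 2 1 0 1 0 1 2 3 2 1 0]
  -> pairs=20 depth=4 groups=8 -> no
String 2 '[[]][[]][[[][][][][][]][][][][[]][][][]][][]': depth seq [1 2 1 0 1 2 1 0 1 2 3 2 3 2 3 2 3 2 3 2 3 2 1 2 1 2 1 2 1 2 3 2 1 2 1 2 1 2 1 0 1 0 1 0]
  -> pairs=22 depth=3 groups=5 -> no
String 3 '[][[][]][[][][][][][[][]]][][[]][][][[][][]]': depth seq [1 0 1 2 1 2 1 0 1 2 1 2 1 2 1 2 1 2 1 2 3 2 3 2 1 0 1 0 1 2 1 0 1 0 1 0 1 2 1 2 1 2 1 0]
  -> pairs=22 depth=3 groups=8 -> no
String 4 '[[][][[]][][][][[][]][[[]][]][[[]]][][][][][][]]': depth seq [1 2 1 2 1 2 3 2 1 2 1 2 1 2 1 2 3 2 3 2 1 2 3 4 3 2 3 2 1 2 3 4 3 2 1 2 1 2 1 2 1 2 1 2 1 2 1 0]
  -> pairs=24 depth=4 groups=1 -> no
String 5 '[[[[[[[[]]]]]]][][][][][][][][][]][][][][][]': depth seq [1 2 3 4 5 6 7 8 7 6 5 4 3 2 1 2 1 2 1 2 1 2 1 2 1 2 1 2 1 2 1 2 1 0 1 0 1 0 1 0 1 0 1 0]
  -> pairs=22 depth=8 groups=6 -> yes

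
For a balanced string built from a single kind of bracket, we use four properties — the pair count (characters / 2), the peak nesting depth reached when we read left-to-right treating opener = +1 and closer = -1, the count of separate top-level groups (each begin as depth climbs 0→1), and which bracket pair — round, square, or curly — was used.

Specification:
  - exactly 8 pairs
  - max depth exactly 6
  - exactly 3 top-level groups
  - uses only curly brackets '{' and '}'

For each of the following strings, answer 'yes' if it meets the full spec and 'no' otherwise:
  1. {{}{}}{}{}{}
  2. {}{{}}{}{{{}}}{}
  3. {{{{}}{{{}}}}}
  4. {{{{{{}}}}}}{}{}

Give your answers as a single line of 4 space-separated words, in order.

Answer: no no no yes

Derivation:
String 1 '{{}{}}{}{}{}': depth seq [1 2 1 2 1 0 1 0 1 0 1 0]
  -> pairs=6 depth=2 groups=4 -> no
String 2 '{}{{}}{}{{{}}}{}': depth seq [1 0 1 2 1 0 1 0 1 2 3 2 1 0 1 0]
  -> pairs=8 depth=3 groups=5 -> no
String 3 '{{{{}}{{{}}}}}': depth seq [1 2 3 4 3 2 3 4 5 4 3 2 1 0]
  -> pairs=7 depth=5 groups=1 -> no
String 4 '{{{{{{}}}}}}{}{}': depth seq [1 2 3 4 5 6 5 4 3 2 1 0 1 0 1 0]
  -> pairs=8 depth=6 groups=3 -> yes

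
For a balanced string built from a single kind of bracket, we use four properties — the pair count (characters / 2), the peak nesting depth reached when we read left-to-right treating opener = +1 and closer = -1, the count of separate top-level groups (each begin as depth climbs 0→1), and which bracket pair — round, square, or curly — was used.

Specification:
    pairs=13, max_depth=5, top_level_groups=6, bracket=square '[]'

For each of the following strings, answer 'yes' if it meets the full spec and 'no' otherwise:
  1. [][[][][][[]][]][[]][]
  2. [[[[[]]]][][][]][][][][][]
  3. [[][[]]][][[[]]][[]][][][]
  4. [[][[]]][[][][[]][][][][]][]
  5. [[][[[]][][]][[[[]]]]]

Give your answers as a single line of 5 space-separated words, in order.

String 1 '[][[][][][[]][]][[]][]': depth seq [1 0 1 2 1 2 1 2 1 2 3 2 1 2 1 0 1 2 1 0 1 0]
  -> pairs=11 depth=3 groups=4 -> no
String 2 '[[[[[]]]][][][]][][][][][]': depth seq [1 2 3 4 5 4 3 2 1 2 1 2 1 2 1 0 1 0 1 0 1 0 1 0 1 0]
  -> pairs=13 depth=5 groups=6 -> yes
String 3 '[[][[]]][][[[]]][[]][][][]': depth seq [1 2 1 2 3 2 1 0 1 0 1 2 3 2 1 0 1 2 1 0 1 0 1 0 1 0]
  -> pairs=13 depth=3 groups=7 -> no
String 4 '[[][[]]][[][][[]][][][][]][]': depth seq [1 2 1 2 3 2 1 0 1 2 1 2 1 2 3 2 1 2 1 2 1 2 1 2 1 0 1 0]
  -> pairs=14 depth=3 groups=3 -> no
String 5 '[[][[[]][][]][[[[]]]]]': depth seq [1 2 1 2 3 4 3 2 3 2 3 2 1 2 3 4 5 4 3 2 1 0]
  -> pairs=11 depth=5 groups=1 -> no

Answer: no yes no no no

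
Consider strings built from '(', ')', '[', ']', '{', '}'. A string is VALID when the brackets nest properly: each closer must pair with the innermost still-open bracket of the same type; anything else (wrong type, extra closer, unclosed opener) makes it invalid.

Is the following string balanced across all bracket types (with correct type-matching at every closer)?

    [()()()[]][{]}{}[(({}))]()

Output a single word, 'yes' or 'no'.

Answer: no

Derivation:
pos 0: push '['; stack = [
pos 1: push '('; stack = [(
pos 2: ')' matches '('; pop; stack = [
pos 3: push '('; stack = [(
pos 4: ')' matches '('; pop; stack = [
pos 5: push '('; stack = [(
pos 6: ')' matches '('; pop; stack = [
pos 7: push '['; stack = [[
pos 8: ']' matches '['; pop; stack = [
pos 9: ']' matches '['; pop; stack = (empty)
pos 10: push '['; stack = [
pos 11: push '{'; stack = [{
pos 12: saw closer ']' but top of stack is '{' (expected '}') → INVALID
Verdict: type mismatch at position 12: ']' closes '{' → no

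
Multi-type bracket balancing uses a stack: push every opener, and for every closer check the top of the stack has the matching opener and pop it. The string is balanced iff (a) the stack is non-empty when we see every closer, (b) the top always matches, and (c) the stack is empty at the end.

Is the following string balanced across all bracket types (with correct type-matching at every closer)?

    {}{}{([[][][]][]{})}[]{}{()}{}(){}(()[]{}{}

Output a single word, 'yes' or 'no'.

pos 0: push '{'; stack = {
pos 1: '}' matches '{'; pop; stack = (empty)
pos 2: push '{'; stack = {
pos 3: '}' matches '{'; pop; stack = (empty)
pos 4: push '{'; stack = {
pos 5: push '('; stack = {(
pos 6: push '['; stack = {([
pos 7: push '['; stack = {([[
pos 8: ']' matches '['; pop; stack = {([
pos 9: push '['; stack = {([[
pos 10: ']' matches '['; pop; stack = {([
pos 11: push '['; stack = {([[
pos 12: ']' matches '['; pop; stack = {([
pos 13: ']' matches '['; pop; stack = {(
pos 14: push '['; stack = {([
pos 15: ']' matches '['; pop; stack = {(
pos 16: push '{'; stack = {({
pos 17: '}' matches '{'; pop; stack = {(
pos 18: ')' matches '('; pop; stack = {
pos 19: '}' matches '{'; pop; stack = (empty)
pos 20: push '['; stack = [
pos 21: ']' matches '['; pop; stack = (empty)
pos 22: push '{'; stack = {
pos 23: '}' matches '{'; pop; stack = (empty)
pos 24: push '{'; stack = {
pos 25: push '('; stack = {(
pos 26: ')' matches '('; pop; stack = {
pos 27: '}' matches '{'; pop; stack = (empty)
pos 28: push '{'; stack = {
pos 29: '}' matches '{'; pop; stack = (empty)
pos 30: push '('; stack = (
pos 31: ')' matches '('; pop; stack = (empty)
pos 32: push '{'; stack = {
pos 33: '}' matches '{'; pop; stack = (empty)
pos 34: push '('; stack = (
pos 35: push '('; stack = ((
pos 36: ')' matches '('; pop; stack = (
pos 37: push '['; stack = ([
pos 38: ']' matches '['; pop; stack = (
pos 39: push '{'; stack = ({
pos 40: '}' matches '{'; pop; stack = (
pos 41: push '{'; stack = ({
pos 42: '}' matches '{'; pop; stack = (
end: stack still non-empty (() → INVALID
Verdict: unclosed openers at end: ( → no

Answer: no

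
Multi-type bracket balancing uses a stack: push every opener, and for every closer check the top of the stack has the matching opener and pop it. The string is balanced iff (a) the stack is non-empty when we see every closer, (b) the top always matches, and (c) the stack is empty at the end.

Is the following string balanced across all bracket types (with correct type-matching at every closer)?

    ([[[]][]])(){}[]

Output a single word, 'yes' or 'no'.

pos 0: push '('; stack = (
pos 1: push '['; stack = ([
pos 2: push '['; stack = ([[
pos 3: push '['; stack = ([[[
pos 4: ']' matches '['; pop; stack = ([[
pos 5: ']' matches '['; pop; stack = ([
pos 6: push '['; stack = ([[
pos 7: ']' matches '['; pop; stack = ([
pos 8: ']' matches '['; pop; stack = (
pos 9: ')' matches '('; pop; stack = (empty)
pos 10: push '('; stack = (
pos 11: ')' matches '('; pop; stack = (empty)
pos 12: push '{'; stack = {
pos 13: '}' matches '{'; pop; stack = (empty)
pos 14: push '['; stack = [
pos 15: ']' matches '['; pop; stack = (empty)
end: stack empty → VALID
Verdict: properly nested → yes

Answer: yes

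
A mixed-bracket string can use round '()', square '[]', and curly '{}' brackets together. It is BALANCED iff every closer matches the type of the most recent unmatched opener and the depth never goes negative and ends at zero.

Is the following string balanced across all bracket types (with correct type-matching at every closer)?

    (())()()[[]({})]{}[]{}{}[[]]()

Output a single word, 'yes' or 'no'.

Answer: yes

Derivation:
pos 0: push '('; stack = (
pos 1: push '('; stack = ((
pos 2: ')' matches '('; pop; stack = (
pos 3: ')' matches '('; pop; stack = (empty)
pos 4: push '('; stack = (
pos 5: ')' matches '('; pop; stack = (empty)
pos 6: push '('; stack = (
pos 7: ')' matches '('; pop; stack = (empty)
pos 8: push '['; stack = [
pos 9: push '['; stack = [[
pos 10: ']' matches '['; pop; stack = [
pos 11: push '('; stack = [(
pos 12: push '{'; stack = [({
pos 13: '}' matches '{'; pop; stack = [(
pos 14: ')' matches '('; pop; stack = [
pos 15: ']' matches '['; pop; stack = (empty)
pos 16: push '{'; stack = {
pos 17: '}' matches '{'; pop; stack = (empty)
pos 18: push '['; stack = [
pos 19: ']' matches '['; pop; stack = (empty)
pos 20: push '{'; stack = {
pos 21: '}' matches '{'; pop; stack = (empty)
pos 22: push '{'; stack = {
pos 23: '}' matches '{'; pop; stack = (empty)
pos 24: push '['; stack = [
pos 25: push '['; stack = [[
pos 26: ']' matches '['; pop; stack = [
pos 27: ']' matches '['; pop; stack = (empty)
pos 28: push '('; stack = (
pos 29: ')' matches '('; pop; stack = (empty)
end: stack empty → VALID
Verdict: properly nested → yes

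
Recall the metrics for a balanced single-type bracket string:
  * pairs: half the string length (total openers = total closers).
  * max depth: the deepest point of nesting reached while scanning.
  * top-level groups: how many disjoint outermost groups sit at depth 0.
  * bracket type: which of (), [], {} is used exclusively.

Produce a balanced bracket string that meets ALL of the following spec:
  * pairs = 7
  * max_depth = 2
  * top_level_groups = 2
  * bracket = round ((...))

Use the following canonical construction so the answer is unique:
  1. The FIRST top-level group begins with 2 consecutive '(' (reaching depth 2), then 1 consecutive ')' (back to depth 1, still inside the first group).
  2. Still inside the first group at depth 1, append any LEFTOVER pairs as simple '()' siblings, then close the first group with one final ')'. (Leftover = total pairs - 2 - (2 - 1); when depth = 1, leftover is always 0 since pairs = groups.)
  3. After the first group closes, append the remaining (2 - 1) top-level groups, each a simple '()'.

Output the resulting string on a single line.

Answer: (()()()()())()

Derivation:
Spec: pairs=7 depth=2 groups=2
Leftover pairs = 7 - 2 - (2-1) = 4
First group: deep chain of depth 2 + 4 sibling pairs
Remaining 1 groups: simple '()' each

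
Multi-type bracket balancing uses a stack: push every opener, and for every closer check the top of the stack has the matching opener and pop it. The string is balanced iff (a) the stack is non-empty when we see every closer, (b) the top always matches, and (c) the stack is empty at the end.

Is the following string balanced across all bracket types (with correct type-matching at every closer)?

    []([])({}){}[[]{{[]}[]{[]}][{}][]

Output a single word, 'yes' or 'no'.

pos 0: push '['; stack = [
pos 1: ']' matches '['; pop; stack = (empty)
pos 2: push '('; stack = (
pos 3: push '['; stack = ([
pos 4: ']' matches '['; pop; stack = (
pos 5: ')' matches '('; pop; stack = (empty)
pos 6: push '('; stack = (
pos 7: push '{'; stack = ({
pos 8: '}' matches '{'; pop; stack = (
pos 9: ')' matches '('; pop; stack = (empty)
pos 10: push '{'; stack = {
pos 11: '}' matches '{'; pop; stack = (empty)
pos 12: push '['; stack = [
pos 13: push '['; stack = [[
pos 14: ']' matches '['; pop; stack = [
pos 15: push '{'; stack = [{
pos 16: push '{'; stack = [{{
pos 17: push '['; stack = [{{[
pos 18: ']' matches '['; pop; stack = [{{
pos 19: '}' matches '{'; pop; stack = [{
pos 20: push '['; stack = [{[
pos 21: ']' matches '['; pop; stack = [{
pos 22: push '{'; stack = [{{
pos 23: push '['; stack = [{{[
pos 24: ']' matches '['; pop; stack = [{{
pos 25: '}' matches '{'; pop; stack = [{
pos 26: saw closer ']' but top of stack is '{' (expected '}') → INVALID
Verdict: type mismatch at position 26: ']' closes '{' → no

Answer: no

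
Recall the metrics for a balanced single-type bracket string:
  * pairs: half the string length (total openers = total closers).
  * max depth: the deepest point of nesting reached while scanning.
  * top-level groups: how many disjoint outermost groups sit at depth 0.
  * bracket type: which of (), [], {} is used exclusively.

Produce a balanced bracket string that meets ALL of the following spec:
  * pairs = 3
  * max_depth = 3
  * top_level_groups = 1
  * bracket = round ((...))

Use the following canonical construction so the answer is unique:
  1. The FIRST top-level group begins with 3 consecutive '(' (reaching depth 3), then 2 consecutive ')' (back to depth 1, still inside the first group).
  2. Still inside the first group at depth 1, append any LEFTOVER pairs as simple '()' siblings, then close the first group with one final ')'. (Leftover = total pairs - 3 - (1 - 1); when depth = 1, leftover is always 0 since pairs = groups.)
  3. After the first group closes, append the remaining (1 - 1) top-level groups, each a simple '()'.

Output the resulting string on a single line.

Spec: pairs=3 depth=3 groups=1
Leftover pairs = 3 - 3 - (1-1) = 0
First group: deep chain of depth 3 + 0 sibling pairs
Remaining 0 groups: simple '()' each

Answer: ((()))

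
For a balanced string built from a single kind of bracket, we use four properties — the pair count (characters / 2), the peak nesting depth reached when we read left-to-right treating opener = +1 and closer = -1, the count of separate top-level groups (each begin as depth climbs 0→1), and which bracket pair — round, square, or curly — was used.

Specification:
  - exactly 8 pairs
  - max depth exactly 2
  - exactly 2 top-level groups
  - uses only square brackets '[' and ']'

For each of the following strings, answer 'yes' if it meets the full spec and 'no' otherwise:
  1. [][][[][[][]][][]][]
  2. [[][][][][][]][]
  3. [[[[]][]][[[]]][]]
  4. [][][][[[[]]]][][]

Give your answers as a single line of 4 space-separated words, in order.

Answer: no yes no no

Derivation:
String 1 '[][][[][[][]][][]][]': depth seq [1 0 1 0 1 2 1 2 3 2 3 2 1 2 1 2 1 0 1 0]
  -> pairs=10 depth=3 groups=4 -> no
String 2 '[[][][][][][]][]': depth seq [1 2 1 2 1 2 1 2 1 2 1 2 1 0 1 0]
  -> pairs=8 depth=2 groups=2 -> yes
String 3 '[[[[]][]][[[]]][]]': depth seq [1 2 3 4 3 2 3 2 1 2 3 4 3 2 1 2 1 0]
  -> pairs=9 depth=4 groups=1 -> no
String 4 '[][][][[[[]]]][][]': depth seq [1 0 1 0 1 0 1 2 3 4 3 2 1 0 1 0 1 0]
  -> pairs=9 depth=4 groups=6 -> no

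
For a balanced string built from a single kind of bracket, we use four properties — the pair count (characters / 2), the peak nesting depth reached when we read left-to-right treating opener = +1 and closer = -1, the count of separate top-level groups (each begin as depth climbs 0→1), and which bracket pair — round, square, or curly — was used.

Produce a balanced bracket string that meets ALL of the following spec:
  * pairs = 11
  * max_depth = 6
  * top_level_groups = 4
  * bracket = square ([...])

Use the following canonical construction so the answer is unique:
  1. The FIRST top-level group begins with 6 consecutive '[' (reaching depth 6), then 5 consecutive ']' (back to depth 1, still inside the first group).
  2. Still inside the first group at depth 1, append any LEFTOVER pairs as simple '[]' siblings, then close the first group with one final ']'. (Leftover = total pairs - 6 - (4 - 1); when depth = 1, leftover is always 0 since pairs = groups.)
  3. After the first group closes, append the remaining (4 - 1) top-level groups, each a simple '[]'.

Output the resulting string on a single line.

Spec: pairs=11 depth=6 groups=4
Leftover pairs = 11 - 6 - (4-1) = 2
First group: deep chain of depth 6 + 2 sibling pairs
Remaining 3 groups: simple '[]' each

Answer: [[[[[[]]]]][][]][][][]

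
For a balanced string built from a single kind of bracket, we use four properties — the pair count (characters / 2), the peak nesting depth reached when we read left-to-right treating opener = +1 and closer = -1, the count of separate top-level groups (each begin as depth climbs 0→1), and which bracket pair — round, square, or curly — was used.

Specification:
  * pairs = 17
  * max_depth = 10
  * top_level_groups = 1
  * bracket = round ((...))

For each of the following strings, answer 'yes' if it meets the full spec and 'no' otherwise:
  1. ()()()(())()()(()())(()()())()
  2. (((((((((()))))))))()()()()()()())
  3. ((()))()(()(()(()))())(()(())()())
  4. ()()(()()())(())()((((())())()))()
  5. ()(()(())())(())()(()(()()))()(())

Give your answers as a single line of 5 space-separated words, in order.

String 1 '()()()(())()()(()())(()()())()': depth seq [1 0 1 0 1 0 1 2 1 0 1 0 1 0 1 2 1 2 1 0 1 2 1 2 1 2 1 0 1 0]
  -> pairs=15 depth=2 groups=9 -> no
String 2 '(((((((((()))))))))()()()()()()())': depth seq [1 2 3 4 5 6 7 8 9 10 9 8 7 6 5 4 3 2 1 2 1 2 1 2 1 2 1 2 1 2 1 2 1 0]
  -> pairs=17 depth=10 groups=1 -> yes
String 3 '((()))()(()(()(()))())(()(())()())': depth seq [1 2 3 2 1 0 1 0 1 2 1 2 3 2 3 4 3 2 1 2 1 0 1 2 1 2 3 2 1 2 1 2 1 0]
  -> pairs=17 depth=4 groups=4 -> no
String 4 '()()(()()())(())()((((())())()))()': depth seq [1 0 1 0 1 2 1 2 1 2 1 0 1 2 1 0 1 0 1 2 3 4 5 4 3 4 3 2 3 2 1 0 1 0]
  -> pairs=17 depth=5 groups=7 -> no
String 5 '()(()(())())(())()(()(()()))()(())': depth seq [1 0 1 2 1 2 3 2 1 2 1 0 1 2 1 0 1 0 1 2 1 2 3 2 3 2 1 0 1 0 1 2 1 0]
  -> pairs=17 depth=3 groups=7 -> no

Answer: no yes no no no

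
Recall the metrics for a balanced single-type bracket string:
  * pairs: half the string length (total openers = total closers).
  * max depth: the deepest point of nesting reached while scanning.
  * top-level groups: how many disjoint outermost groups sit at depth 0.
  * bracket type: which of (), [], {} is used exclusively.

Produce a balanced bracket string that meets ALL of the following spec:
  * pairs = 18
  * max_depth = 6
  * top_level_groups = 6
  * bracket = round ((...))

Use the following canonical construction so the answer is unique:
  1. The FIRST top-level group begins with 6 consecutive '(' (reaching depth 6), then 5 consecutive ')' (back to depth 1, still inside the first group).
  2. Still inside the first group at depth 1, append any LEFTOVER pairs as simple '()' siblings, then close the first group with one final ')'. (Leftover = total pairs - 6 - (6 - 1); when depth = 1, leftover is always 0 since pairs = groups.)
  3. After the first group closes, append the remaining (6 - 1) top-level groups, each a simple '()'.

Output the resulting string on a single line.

Answer: (((((()))))()()()()()()())()()()()()

Derivation:
Spec: pairs=18 depth=6 groups=6
Leftover pairs = 18 - 6 - (6-1) = 7
First group: deep chain of depth 6 + 7 sibling pairs
Remaining 5 groups: simple '()' each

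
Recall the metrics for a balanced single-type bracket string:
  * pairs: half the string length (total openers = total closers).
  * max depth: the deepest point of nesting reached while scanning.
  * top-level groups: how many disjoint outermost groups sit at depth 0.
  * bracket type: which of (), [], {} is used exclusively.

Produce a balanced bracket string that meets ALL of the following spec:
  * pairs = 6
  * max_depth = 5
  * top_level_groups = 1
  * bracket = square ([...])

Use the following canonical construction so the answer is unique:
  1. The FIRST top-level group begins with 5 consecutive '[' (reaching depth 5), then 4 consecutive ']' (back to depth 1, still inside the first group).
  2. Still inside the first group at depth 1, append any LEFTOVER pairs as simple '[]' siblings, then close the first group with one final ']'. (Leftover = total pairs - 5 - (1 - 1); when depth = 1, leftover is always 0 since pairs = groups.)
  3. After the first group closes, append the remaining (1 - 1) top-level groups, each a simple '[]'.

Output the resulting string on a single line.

Answer: [[[[[]]]][]]

Derivation:
Spec: pairs=6 depth=5 groups=1
Leftover pairs = 6 - 5 - (1-1) = 1
First group: deep chain of depth 5 + 1 sibling pairs
Remaining 0 groups: simple '[]' each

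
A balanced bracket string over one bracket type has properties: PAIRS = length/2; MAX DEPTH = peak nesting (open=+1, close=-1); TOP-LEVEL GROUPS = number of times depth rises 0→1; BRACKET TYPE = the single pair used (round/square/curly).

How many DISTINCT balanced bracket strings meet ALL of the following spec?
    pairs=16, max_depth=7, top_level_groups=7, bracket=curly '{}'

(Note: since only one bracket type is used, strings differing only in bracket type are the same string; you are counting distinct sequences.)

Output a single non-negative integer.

Spec: pairs=16 depth=7 groups=7
Count(depth <= 7) = 570430
Count(depth <= 6) = 561561
Count(depth == 7) = 570430 - 561561 = 8869

Answer: 8869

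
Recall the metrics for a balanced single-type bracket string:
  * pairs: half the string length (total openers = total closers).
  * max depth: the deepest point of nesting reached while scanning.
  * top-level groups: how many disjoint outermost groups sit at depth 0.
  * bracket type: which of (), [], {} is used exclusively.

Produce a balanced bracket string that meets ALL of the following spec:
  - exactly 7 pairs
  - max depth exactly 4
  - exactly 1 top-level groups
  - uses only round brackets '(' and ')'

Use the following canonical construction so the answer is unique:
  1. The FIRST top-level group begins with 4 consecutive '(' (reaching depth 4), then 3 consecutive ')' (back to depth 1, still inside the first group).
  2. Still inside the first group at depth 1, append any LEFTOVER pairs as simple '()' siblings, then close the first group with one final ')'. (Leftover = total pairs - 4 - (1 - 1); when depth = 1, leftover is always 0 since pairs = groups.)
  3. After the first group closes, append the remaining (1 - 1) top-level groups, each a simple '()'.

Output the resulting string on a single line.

Spec: pairs=7 depth=4 groups=1
Leftover pairs = 7 - 4 - (1-1) = 3
First group: deep chain of depth 4 + 3 sibling pairs
Remaining 0 groups: simple '()' each

Answer: (((()))()()())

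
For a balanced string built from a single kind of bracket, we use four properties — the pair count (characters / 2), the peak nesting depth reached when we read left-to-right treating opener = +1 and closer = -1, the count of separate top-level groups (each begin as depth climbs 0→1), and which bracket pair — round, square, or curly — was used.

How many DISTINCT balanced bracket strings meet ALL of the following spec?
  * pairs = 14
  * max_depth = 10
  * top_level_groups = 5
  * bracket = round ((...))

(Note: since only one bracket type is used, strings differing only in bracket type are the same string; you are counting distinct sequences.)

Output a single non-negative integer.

Spec: pairs=14 depth=10 groups=5
Count(depth <= 10) = 177650
Count(depth <= 9) = 177645
Count(depth == 10) = 177650 - 177645 = 5

Answer: 5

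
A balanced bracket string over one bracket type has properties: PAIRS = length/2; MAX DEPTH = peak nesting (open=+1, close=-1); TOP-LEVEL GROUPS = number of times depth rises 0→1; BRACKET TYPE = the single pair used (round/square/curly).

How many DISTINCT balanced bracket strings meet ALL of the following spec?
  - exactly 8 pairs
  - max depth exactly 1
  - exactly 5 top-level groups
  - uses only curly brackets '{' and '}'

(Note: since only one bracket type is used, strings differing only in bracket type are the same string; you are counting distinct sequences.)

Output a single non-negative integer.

Spec: pairs=8 depth=1 groups=5
Count(depth <= 1) = 0
Count(depth <= 0) = 0
Count(depth == 1) = 0 - 0 = 0

Answer: 0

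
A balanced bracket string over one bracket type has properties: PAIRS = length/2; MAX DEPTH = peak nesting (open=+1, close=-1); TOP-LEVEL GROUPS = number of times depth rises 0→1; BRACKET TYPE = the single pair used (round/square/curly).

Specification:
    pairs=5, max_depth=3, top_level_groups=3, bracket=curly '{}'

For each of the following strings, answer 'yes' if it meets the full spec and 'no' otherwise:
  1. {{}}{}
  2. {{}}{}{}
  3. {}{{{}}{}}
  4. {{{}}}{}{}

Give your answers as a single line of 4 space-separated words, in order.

Answer: no no no yes

Derivation:
String 1 '{{}}{}': depth seq [1 2 1 0 1 0]
  -> pairs=3 depth=2 groups=2 -> no
String 2 '{{}}{}{}': depth seq [1 2 1 0 1 0 1 0]
  -> pairs=4 depth=2 groups=3 -> no
String 3 '{}{{{}}{}}': depth seq [1 0 1 2 3 2 1 2 1 0]
  -> pairs=5 depth=3 groups=2 -> no
String 4 '{{{}}}{}{}': depth seq [1 2 3 2 1 0 1 0 1 0]
  -> pairs=5 depth=3 groups=3 -> yes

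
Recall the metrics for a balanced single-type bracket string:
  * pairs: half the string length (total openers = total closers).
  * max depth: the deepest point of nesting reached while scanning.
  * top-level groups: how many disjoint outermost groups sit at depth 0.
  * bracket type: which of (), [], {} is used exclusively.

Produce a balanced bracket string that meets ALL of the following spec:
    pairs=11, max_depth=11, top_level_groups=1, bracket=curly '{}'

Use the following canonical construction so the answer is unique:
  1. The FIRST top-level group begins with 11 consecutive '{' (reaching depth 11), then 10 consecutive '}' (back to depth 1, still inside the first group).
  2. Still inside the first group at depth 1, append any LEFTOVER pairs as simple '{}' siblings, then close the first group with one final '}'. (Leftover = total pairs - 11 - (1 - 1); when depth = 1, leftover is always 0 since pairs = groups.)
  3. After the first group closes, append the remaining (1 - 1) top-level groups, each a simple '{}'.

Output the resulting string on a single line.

Spec: pairs=11 depth=11 groups=1
Leftover pairs = 11 - 11 - (1-1) = 0
First group: deep chain of depth 11 + 0 sibling pairs
Remaining 0 groups: simple '{}' each

Answer: {{{{{{{{{{{}}}}}}}}}}}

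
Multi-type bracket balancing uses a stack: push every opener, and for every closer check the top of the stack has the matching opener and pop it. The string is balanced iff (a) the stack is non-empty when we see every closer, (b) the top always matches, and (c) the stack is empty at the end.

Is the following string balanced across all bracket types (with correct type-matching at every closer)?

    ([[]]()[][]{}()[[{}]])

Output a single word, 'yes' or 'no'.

pos 0: push '('; stack = (
pos 1: push '['; stack = ([
pos 2: push '['; stack = ([[
pos 3: ']' matches '['; pop; stack = ([
pos 4: ']' matches '['; pop; stack = (
pos 5: push '('; stack = ((
pos 6: ')' matches '('; pop; stack = (
pos 7: push '['; stack = ([
pos 8: ']' matches '['; pop; stack = (
pos 9: push '['; stack = ([
pos 10: ']' matches '['; pop; stack = (
pos 11: push '{'; stack = ({
pos 12: '}' matches '{'; pop; stack = (
pos 13: push '('; stack = ((
pos 14: ')' matches '('; pop; stack = (
pos 15: push '['; stack = ([
pos 16: push '['; stack = ([[
pos 17: push '{'; stack = ([[{
pos 18: '}' matches '{'; pop; stack = ([[
pos 19: ']' matches '['; pop; stack = ([
pos 20: ']' matches '['; pop; stack = (
pos 21: ')' matches '('; pop; stack = (empty)
end: stack empty → VALID
Verdict: properly nested → yes

Answer: yes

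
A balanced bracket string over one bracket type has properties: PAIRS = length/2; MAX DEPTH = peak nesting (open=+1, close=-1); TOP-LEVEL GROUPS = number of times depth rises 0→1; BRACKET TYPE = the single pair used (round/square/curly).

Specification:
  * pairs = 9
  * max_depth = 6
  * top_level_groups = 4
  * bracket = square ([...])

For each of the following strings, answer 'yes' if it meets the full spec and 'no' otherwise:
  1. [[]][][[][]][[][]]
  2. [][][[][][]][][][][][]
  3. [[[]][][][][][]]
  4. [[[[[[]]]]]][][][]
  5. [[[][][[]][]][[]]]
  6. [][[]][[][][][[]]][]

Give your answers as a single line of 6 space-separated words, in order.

String 1 '[[]][][[][]][[][]]': depth seq [1 2 1 0 1 0 1 2 1 2 1 0 1 2 1 2 1 0]
  -> pairs=9 depth=2 groups=4 -> no
String 2 '[][][[][][]][][][][][]': depth seq [1 0 1 0 1 2 1 2 1 2 1 0 1 0 1 0 1 0 1 0 1 0]
  -> pairs=11 depth=2 groups=8 -> no
String 3 '[[[]][][][][][]]': depth seq [1 2 3 2 1 2 1 2 1 2 1 2 1 2 1 0]
  -> pairs=8 depth=3 groups=1 -> no
String 4 '[[[[[[]]]]]][][][]': depth seq [1 2 3 4 5 6 5 4 3 2 1 0 1 0 1 0 1 0]
  -> pairs=9 depth=6 groups=4 -> yes
String 5 '[[[][][[]][]][[]]]': depth seq [1 2 3 2 3 2 3 4 3 2 3 2 1 2 3 2 1 0]
  -> pairs=9 depth=4 groups=1 -> no
String 6 '[][[]][[][][][[]]][]': depth seq [1 0 1 2 1 0 1 2 1 2 1 2 1 2 3 2 1 0 1 0]
  -> pairs=10 depth=3 groups=4 -> no

Answer: no no no yes no no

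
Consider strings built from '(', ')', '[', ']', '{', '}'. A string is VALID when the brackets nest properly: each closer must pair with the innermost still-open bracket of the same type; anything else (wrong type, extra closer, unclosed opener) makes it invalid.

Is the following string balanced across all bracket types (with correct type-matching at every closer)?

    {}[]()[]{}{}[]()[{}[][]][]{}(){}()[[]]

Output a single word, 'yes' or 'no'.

pos 0: push '{'; stack = {
pos 1: '}' matches '{'; pop; stack = (empty)
pos 2: push '['; stack = [
pos 3: ']' matches '['; pop; stack = (empty)
pos 4: push '('; stack = (
pos 5: ')' matches '('; pop; stack = (empty)
pos 6: push '['; stack = [
pos 7: ']' matches '['; pop; stack = (empty)
pos 8: push '{'; stack = {
pos 9: '}' matches '{'; pop; stack = (empty)
pos 10: push '{'; stack = {
pos 11: '}' matches '{'; pop; stack = (empty)
pos 12: push '['; stack = [
pos 13: ']' matches '['; pop; stack = (empty)
pos 14: push '('; stack = (
pos 15: ')' matches '('; pop; stack = (empty)
pos 16: push '['; stack = [
pos 17: push '{'; stack = [{
pos 18: '}' matches '{'; pop; stack = [
pos 19: push '['; stack = [[
pos 20: ']' matches '['; pop; stack = [
pos 21: push '['; stack = [[
pos 22: ']' matches '['; pop; stack = [
pos 23: ']' matches '['; pop; stack = (empty)
pos 24: push '['; stack = [
pos 25: ']' matches '['; pop; stack = (empty)
pos 26: push '{'; stack = {
pos 27: '}' matches '{'; pop; stack = (empty)
pos 28: push '('; stack = (
pos 29: ')' matches '('; pop; stack = (empty)
pos 30: push '{'; stack = {
pos 31: '}' matches '{'; pop; stack = (empty)
pos 32: push '('; stack = (
pos 33: ')' matches '('; pop; stack = (empty)
pos 34: push '['; stack = [
pos 35: push '['; stack = [[
pos 36: ']' matches '['; pop; stack = [
pos 37: ']' matches '['; pop; stack = (empty)
end: stack empty → VALID
Verdict: properly nested → yes

Answer: yes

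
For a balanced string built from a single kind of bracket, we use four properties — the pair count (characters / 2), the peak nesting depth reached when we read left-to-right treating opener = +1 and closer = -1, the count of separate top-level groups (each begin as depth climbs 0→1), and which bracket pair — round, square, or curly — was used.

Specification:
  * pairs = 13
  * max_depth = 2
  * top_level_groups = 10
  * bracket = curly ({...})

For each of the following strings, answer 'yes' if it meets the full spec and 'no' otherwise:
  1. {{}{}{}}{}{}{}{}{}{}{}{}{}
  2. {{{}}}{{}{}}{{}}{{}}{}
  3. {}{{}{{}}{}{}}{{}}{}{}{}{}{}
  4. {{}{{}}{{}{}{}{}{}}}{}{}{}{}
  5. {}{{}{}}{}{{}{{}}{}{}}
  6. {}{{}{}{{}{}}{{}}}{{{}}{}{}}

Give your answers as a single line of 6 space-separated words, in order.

Answer: yes no no no no no

Derivation:
String 1 '{{}{}{}}{}{}{}{}{}{}{}{}{}': depth seq [1 2 1 2 1 2 1 0 1 0 1 0 1 0 1 0 1 0 1 0 1 0 1 0 1 0]
  -> pairs=13 depth=2 groups=10 -> yes
String 2 '{{{}}}{{}{}}{{}}{{}}{}': depth seq [1 2 3 2 1 0 1 2 1 2 1 0 1 2 1 0 1 2 1 0 1 0]
  -> pairs=11 depth=3 groups=5 -> no
String 3 '{}{{}{{}}{}{}}{{}}{}{}{}{}{}': depth seq [1 0 1 2 1 2 3 2 1 2 1 2 1 0 1 2 1 0 1 0 1 0 1 0 1 0 1 0]
  -> pairs=14 depth=3 groups=8 -> no
String 4 '{{}{{}}{{}{}{}{}{}}}{}{}{}{}': depth seq [1 2 1 2 3 2 1 2 3 2 3 2 3 2 3 2 3 2 1 0 1 0 1 0 1 0 1 0]
  -> pairs=14 depth=3 groups=5 -> no
String 5 '{}{{}{}}{}{{}{{}}{}{}}': depth seq [1 0 1 2 1 2 1 0 1 0 1 2 1 2 3 2 1 2 1 2 1 0]
  -> pairs=11 depth=3 groups=4 -> no
String 6 '{}{{}{}{{}{}}{{}}}{{{}}{}{}}': depth seq [1 0 1 2 1 2 1 2 3 2 3 2 1 2 3 2 1 0 1 2 3 2 1 2 1 2 1 0]
  -> pairs=14 depth=3 groups=3 -> no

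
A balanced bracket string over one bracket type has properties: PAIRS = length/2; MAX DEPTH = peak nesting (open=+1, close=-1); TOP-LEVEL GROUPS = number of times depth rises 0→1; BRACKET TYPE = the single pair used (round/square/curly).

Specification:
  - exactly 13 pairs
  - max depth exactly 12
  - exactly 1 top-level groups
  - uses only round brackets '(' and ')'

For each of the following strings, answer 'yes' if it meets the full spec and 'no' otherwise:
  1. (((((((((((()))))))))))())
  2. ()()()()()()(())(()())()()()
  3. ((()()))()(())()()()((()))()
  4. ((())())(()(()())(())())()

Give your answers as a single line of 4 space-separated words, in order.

String 1 '(((((((((((()))))))))))())': depth seq [1 2 3 4 5 6 7 8 9 10 11 12 11 10 9 8 7 6 5 4 3 2 1 2 1 0]
  -> pairs=13 depth=12 groups=1 -> yes
String 2 '()()()()()()(())(()())()()()': depth seq [1 0 1 0 1 0 1 0 1 0 1 0 1 2 1 0 1 2 1 2 1 0 1 0 1 0 1 0]
  -> pairs=14 depth=2 groups=11 -> no
String 3 '((()()))()(())()()()((()))()': depth seq [1 2 3 2 3 2 1 0 1 0 1 2 1 0 1 0 1 0 1 0 1 2 3 2 1 0 1 0]
  -> pairs=14 depth=3 groups=8 -> no
String 4 '((())())(()(()())(())())()': depth seq [1 2 3 2 1 2 1 0 1 2 1 2 3 2 3 2 1 2 3 2 1 2 1 0 1 0]
  -> pairs=13 depth=3 groups=3 -> no

Answer: yes no no no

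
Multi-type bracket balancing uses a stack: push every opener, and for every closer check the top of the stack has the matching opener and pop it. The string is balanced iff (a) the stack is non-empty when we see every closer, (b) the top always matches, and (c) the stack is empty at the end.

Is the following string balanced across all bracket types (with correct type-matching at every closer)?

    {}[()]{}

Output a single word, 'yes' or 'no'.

Answer: yes

Derivation:
pos 0: push '{'; stack = {
pos 1: '}' matches '{'; pop; stack = (empty)
pos 2: push '['; stack = [
pos 3: push '('; stack = [(
pos 4: ')' matches '('; pop; stack = [
pos 5: ']' matches '['; pop; stack = (empty)
pos 6: push '{'; stack = {
pos 7: '}' matches '{'; pop; stack = (empty)
end: stack empty → VALID
Verdict: properly nested → yes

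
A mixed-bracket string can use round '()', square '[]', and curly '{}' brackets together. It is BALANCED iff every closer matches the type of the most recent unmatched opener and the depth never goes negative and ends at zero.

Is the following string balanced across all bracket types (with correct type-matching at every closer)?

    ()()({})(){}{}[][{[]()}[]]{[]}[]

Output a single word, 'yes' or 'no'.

pos 0: push '('; stack = (
pos 1: ')' matches '('; pop; stack = (empty)
pos 2: push '('; stack = (
pos 3: ')' matches '('; pop; stack = (empty)
pos 4: push '('; stack = (
pos 5: push '{'; stack = ({
pos 6: '}' matches '{'; pop; stack = (
pos 7: ')' matches '('; pop; stack = (empty)
pos 8: push '('; stack = (
pos 9: ')' matches '('; pop; stack = (empty)
pos 10: push '{'; stack = {
pos 11: '}' matches '{'; pop; stack = (empty)
pos 12: push '{'; stack = {
pos 13: '}' matches '{'; pop; stack = (empty)
pos 14: push '['; stack = [
pos 15: ']' matches '['; pop; stack = (empty)
pos 16: push '['; stack = [
pos 17: push '{'; stack = [{
pos 18: push '['; stack = [{[
pos 19: ']' matches '['; pop; stack = [{
pos 20: push '('; stack = [{(
pos 21: ')' matches '('; pop; stack = [{
pos 22: '}' matches '{'; pop; stack = [
pos 23: push '['; stack = [[
pos 24: ']' matches '['; pop; stack = [
pos 25: ']' matches '['; pop; stack = (empty)
pos 26: push '{'; stack = {
pos 27: push '['; stack = {[
pos 28: ']' matches '['; pop; stack = {
pos 29: '}' matches '{'; pop; stack = (empty)
pos 30: push '['; stack = [
pos 31: ']' matches '['; pop; stack = (empty)
end: stack empty → VALID
Verdict: properly nested → yes

Answer: yes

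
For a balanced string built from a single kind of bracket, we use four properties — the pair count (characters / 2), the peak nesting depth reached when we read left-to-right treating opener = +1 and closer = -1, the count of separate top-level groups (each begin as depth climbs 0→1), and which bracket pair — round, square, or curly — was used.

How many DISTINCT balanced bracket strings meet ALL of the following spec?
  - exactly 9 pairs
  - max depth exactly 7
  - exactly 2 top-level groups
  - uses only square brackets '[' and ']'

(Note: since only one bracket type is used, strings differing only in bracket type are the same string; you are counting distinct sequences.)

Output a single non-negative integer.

Answer: 24

Derivation:
Spec: pairs=9 depth=7 groups=2
Count(depth <= 7) = 1428
Count(depth <= 6) = 1404
Count(depth == 7) = 1428 - 1404 = 24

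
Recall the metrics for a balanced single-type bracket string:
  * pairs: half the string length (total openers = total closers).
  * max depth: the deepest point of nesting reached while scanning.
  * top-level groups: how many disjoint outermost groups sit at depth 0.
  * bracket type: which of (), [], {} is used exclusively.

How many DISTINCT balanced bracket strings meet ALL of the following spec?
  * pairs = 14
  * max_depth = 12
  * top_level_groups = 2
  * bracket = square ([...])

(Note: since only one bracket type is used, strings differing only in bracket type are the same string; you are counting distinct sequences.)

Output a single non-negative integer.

Answer: 44

Derivation:
Spec: pairs=14 depth=12 groups=2
Count(depth <= 12) = 742898
Count(depth <= 11) = 742854
Count(depth == 12) = 742898 - 742854 = 44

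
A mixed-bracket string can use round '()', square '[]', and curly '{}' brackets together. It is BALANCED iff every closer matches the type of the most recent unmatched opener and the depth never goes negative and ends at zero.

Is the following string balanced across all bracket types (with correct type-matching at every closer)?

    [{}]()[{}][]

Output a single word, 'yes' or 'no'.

Answer: yes

Derivation:
pos 0: push '['; stack = [
pos 1: push '{'; stack = [{
pos 2: '}' matches '{'; pop; stack = [
pos 3: ']' matches '['; pop; stack = (empty)
pos 4: push '('; stack = (
pos 5: ')' matches '('; pop; stack = (empty)
pos 6: push '['; stack = [
pos 7: push '{'; stack = [{
pos 8: '}' matches '{'; pop; stack = [
pos 9: ']' matches '['; pop; stack = (empty)
pos 10: push '['; stack = [
pos 11: ']' matches '['; pop; stack = (empty)
end: stack empty → VALID
Verdict: properly nested → yes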